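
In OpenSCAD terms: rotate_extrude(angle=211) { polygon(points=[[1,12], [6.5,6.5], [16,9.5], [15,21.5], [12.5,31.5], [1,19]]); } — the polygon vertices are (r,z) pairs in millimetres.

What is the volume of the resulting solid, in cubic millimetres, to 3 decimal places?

Volume = 8058.701 mm³

Profile (r,z), 6 vertices: (1,12) (6.5,6.5) (16,9.5) (15,21.5) (12.5,31.5) (1,19)
edge 0: (1,12)→(6.5,6.5)  cross = 1·6.5 − 6.5·12 = -71.5000; (r_i+r_j)·cross = 7.5·-71.5000 = -536.2500
edge 1: (6.5,6.5)→(16,9.5)  cross = 6.5·9.5 − 16·6.5 = -42.2500; (r_i+r_j)·cross = 22.5·-42.2500 = -950.6250
edge 2: (16,9.5)→(15,21.5)  cross = 16·21.5 − 15·9.5 = 201.5000; (r_i+r_j)·cross = 31·201.5000 = 6246.5000
edge 3: (15,21.5)→(12.5,31.5)  cross = 15·31.5 − 12.5·21.5 = 203.7500; (r_i+r_j)·cross = 27.5·203.7500 = 5603.1250
edge 4: (12.5,31.5)→(1,19)  cross = 12.5·19 − 1·31.5 = 206.0000; (r_i+r_j)·cross = 13.5·206.0000 = 2781.0000
edge 5: (1,19)→(1,12)  cross = 1·12 − 1·19 = -7.0000; (r_i+r_j)·cross = 2·-7.0000 = -14.0000
Σcross = 490.5000 → A = |Σcross|/2 = 245.2500 mm²
Σ(r_i+r_j)·cross = 13129.7500 → first moment M = |Σ|/6 = 2188.2917
R_c = M/A = 2188.2917/245.2500 = 8.9227 mm
θ = 211° = 3.682645 rad
V = θ·R_c·A = 3.682645·8.9227·245.2500 = 8058.701 mm³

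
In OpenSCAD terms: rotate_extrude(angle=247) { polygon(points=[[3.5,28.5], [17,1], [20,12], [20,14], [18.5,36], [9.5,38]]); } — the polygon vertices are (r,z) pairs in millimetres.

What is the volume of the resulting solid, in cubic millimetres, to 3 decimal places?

Profile (r,z), 6 vertices: (3.5,28.5) (17,1) (20,12) (20,14) (18.5,36) (9.5,38)
edge 0: (3.5,28.5)→(17,1)  cross = 3.5·1 − 17·28.5 = -481.0000; (r_i+r_j)·cross = 20.5·-481.0000 = -9860.5000
edge 1: (17,1)→(20,12)  cross = 17·12 − 20·1 = 184.0000; (r_i+r_j)·cross = 37·184.0000 = 6808.0000
edge 2: (20,12)→(20,14)  cross = 20·14 − 20·12 = 40.0000; (r_i+r_j)·cross = 40·40.0000 = 1600.0000
edge 3: (20,14)→(18.5,36)  cross = 20·36 − 18.5·14 = 461.0000; (r_i+r_j)·cross = 38.5·461.0000 = 17748.5000
edge 4: (18.5,36)→(9.5,38)  cross = 18.5·38 − 9.5·36 = 361.0000; (r_i+r_j)·cross = 28·361.0000 = 10108.0000
edge 5: (9.5,38)→(3.5,28.5)  cross = 9.5·28.5 − 3.5·38 = 137.7500; (r_i+r_j)·cross = 13·137.7500 = 1790.7500
Σcross = 702.7500 → A = |Σcross|/2 = 351.3750 mm²
Σ(r_i+r_j)·cross = 28194.7500 → first moment M = |Σ|/6 = 4699.1250
R_c = M/A = 4699.1250/351.3750 = 13.3735 mm
θ = 247° = 4.310963 rad
V = θ·R_c·A = 4.310963·13.3735·351.3750 = 20257.755 mm³

Volume = 20257.755 mm³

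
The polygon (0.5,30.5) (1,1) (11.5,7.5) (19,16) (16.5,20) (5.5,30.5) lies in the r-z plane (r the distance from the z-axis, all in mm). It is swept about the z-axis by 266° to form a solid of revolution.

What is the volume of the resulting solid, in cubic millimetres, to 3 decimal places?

Profile (r,z), 6 vertices: (0.5,30.5) (1,1) (11.5,7.5) (19,16) (16.5,20) (5.5,30.5)
edge 0: (0.5,30.5)→(1,1)  cross = 0.5·1 − 1·30.5 = -30.0000; (r_i+r_j)·cross = 1.5·-30.0000 = -45.0000
edge 1: (1,1)→(11.5,7.5)  cross = 1·7.5 − 11.5·1 = -4.0000; (r_i+r_j)·cross = 12.5·-4.0000 = -50.0000
edge 2: (11.5,7.5)→(19,16)  cross = 11.5·16 − 19·7.5 = 41.5000; (r_i+r_j)·cross = 30.5·41.5000 = 1265.7500
edge 3: (19,16)→(16.5,20)  cross = 19·20 − 16.5·16 = 116.0000; (r_i+r_j)·cross = 35.5·116.0000 = 4118.0000
edge 4: (16.5,20)→(5.5,30.5)  cross = 16.5·30.5 − 5.5·20 = 393.2500; (r_i+r_j)·cross = 22·393.2500 = 8651.5000
edge 5: (5.5,30.5)→(0.5,30.5)  cross = 5.5·30.5 − 0.5·30.5 = 152.5000; (r_i+r_j)·cross = 6·152.5000 = 915.0000
Σcross = 669.2500 → A = |Σcross|/2 = 334.6250 mm²
Σ(r_i+r_j)·cross = 14855.2500 → first moment M = |Σ|/6 = 2475.8750
R_c = M/A = 2475.8750/334.6250 = 7.3990 mm
θ = 266° = 4.642576 rad
V = θ·R_c·A = 4.642576·7.3990·334.6250 = 11494.437 mm³

Volume = 11494.437 mm³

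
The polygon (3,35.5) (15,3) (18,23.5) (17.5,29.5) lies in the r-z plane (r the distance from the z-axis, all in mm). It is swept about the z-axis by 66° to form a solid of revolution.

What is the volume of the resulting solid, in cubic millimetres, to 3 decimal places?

Volume = 2994.985 mm³

Profile (r,z), 4 vertices: (3,35.5) (15,3) (18,23.5) (17.5,29.5)
edge 0: (3,35.5)→(15,3)  cross = 3·3 − 15·35.5 = -523.5000; (r_i+r_j)·cross = 18·-523.5000 = -9423.0000
edge 1: (15,3)→(18,23.5)  cross = 15·23.5 − 18·3 = 298.5000; (r_i+r_j)·cross = 33·298.5000 = 9850.5000
edge 2: (18,23.5)→(17.5,29.5)  cross = 18·29.5 − 17.5·23.5 = 119.7500; (r_i+r_j)·cross = 35.5·119.7500 = 4251.1250
edge 3: (17.5,29.5)→(3,35.5)  cross = 17.5·35.5 − 3·29.5 = 532.7500; (r_i+r_j)·cross = 20.5·532.7500 = 10921.3750
Σcross = 427.5000 → A = |Σcross|/2 = 213.7500 mm²
Σ(r_i+r_j)·cross = 15600.0000 → first moment M = |Σ|/6 = 2600.0000
R_c = M/A = 2600.0000/213.7500 = 12.1637 mm
θ = 66° = 1.151917 rad
V = θ·R_c·A = 1.151917·12.1637·213.7500 = 2994.985 mm³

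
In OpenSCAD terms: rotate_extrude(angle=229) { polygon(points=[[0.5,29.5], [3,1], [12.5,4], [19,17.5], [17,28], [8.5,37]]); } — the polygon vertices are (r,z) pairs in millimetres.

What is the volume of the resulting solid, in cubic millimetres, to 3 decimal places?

Volume = 16442.602 mm³

Profile (r,z), 6 vertices: (0.5,29.5) (3,1) (12.5,4) (19,17.5) (17,28) (8.5,37)
edge 0: (0.5,29.5)→(3,1)  cross = 0.5·1 − 3·29.5 = -88.0000; (r_i+r_j)·cross = 3.5·-88.0000 = -308.0000
edge 1: (3,1)→(12.5,4)  cross = 3·4 − 12.5·1 = -0.5000; (r_i+r_j)·cross = 15.5·-0.5000 = -7.7500
edge 2: (12.5,4)→(19,17.5)  cross = 12.5·17.5 − 19·4 = 142.7500; (r_i+r_j)·cross = 31.5·142.7500 = 4496.6250
edge 3: (19,17.5)→(17,28)  cross = 19·28 − 17·17.5 = 234.5000; (r_i+r_j)·cross = 36·234.5000 = 8442.0000
edge 4: (17,28)→(8.5,37)  cross = 17·37 − 8.5·28 = 391.0000; (r_i+r_j)·cross = 25.5·391.0000 = 9970.5000
edge 5: (8.5,37)→(0.5,29.5)  cross = 8.5·29.5 − 0.5·37 = 232.2500; (r_i+r_j)·cross = 9·232.2500 = 2090.2500
Σcross = 912.0000 → A = |Σcross|/2 = 456.0000 mm²
Σ(r_i+r_j)·cross = 24683.6250 → first moment M = |Σ|/6 = 4113.9375
R_c = M/A = 4113.9375/456.0000 = 9.0218 mm
θ = 229° = 3.996804 rad
V = θ·R_c·A = 3.996804·9.0218·456.0000 = 16442.602 mm³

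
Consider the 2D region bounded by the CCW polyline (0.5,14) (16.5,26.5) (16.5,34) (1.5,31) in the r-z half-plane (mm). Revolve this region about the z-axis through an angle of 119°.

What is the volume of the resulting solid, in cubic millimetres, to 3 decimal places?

Volume = 3005.335 mm³

Profile (r,z), 4 vertices: (0.5,14) (16.5,26.5) (16.5,34) (1.5,31)
edge 0: (0.5,14)→(16.5,26.5)  cross = 0.5·26.5 − 16.5·14 = -217.7500; (r_i+r_j)·cross = 17·-217.7500 = -3701.7500
edge 1: (16.5,26.5)→(16.5,34)  cross = 16.5·34 − 16.5·26.5 = 123.7500; (r_i+r_j)·cross = 33·123.7500 = 4083.7500
edge 2: (16.5,34)→(1.5,31)  cross = 16.5·31 − 1.5·34 = 460.5000; (r_i+r_j)·cross = 18·460.5000 = 8289.0000
edge 3: (1.5,31)→(0.5,14)  cross = 1.5·14 − 0.5·31 = 5.5000; (r_i+r_j)·cross = 2·5.5000 = 11.0000
Σcross = 372.0000 → A = |Σcross|/2 = 186.0000 mm²
Σ(r_i+r_j)·cross = 8682.0000 → first moment M = |Σ|/6 = 1447.0000
R_c = M/A = 1447.0000/186.0000 = 7.7796 mm
θ = 119° = 2.076942 rad
V = θ·R_c·A = 2.076942·7.7796·186.0000 = 3005.335 mm³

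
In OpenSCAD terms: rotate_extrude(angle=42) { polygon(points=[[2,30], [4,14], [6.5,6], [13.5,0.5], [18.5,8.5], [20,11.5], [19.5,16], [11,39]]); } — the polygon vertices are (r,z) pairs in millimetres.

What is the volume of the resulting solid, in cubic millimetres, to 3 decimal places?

Profile (r,z), 8 vertices: (2,30) (4,14) (6.5,6) (13.5,0.5) (18.5,8.5) (20,11.5) (19.5,16) (11,39)
edge 0: (2,30)→(4,14)  cross = 2·14 − 4·30 = -92.0000; (r_i+r_j)·cross = 6·-92.0000 = -552.0000
edge 1: (4,14)→(6.5,6)  cross = 4·6 − 6.5·14 = -67.0000; (r_i+r_j)·cross = 10.5·-67.0000 = -703.5000
edge 2: (6.5,6)→(13.5,0.5)  cross = 6.5·0.5 − 13.5·6 = -77.7500; (r_i+r_j)·cross = 20·-77.7500 = -1555.0000
edge 3: (13.5,0.5)→(18.5,8.5)  cross = 13.5·8.5 − 18.5·0.5 = 105.5000; (r_i+r_j)·cross = 32·105.5000 = 3376.0000
edge 4: (18.5,8.5)→(20,11.5)  cross = 18.5·11.5 − 20·8.5 = 42.7500; (r_i+r_j)·cross = 38.5·42.7500 = 1645.8750
edge 5: (20,11.5)→(19.5,16)  cross = 20·16 − 19.5·11.5 = 95.7500; (r_i+r_j)·cross = 39.5·95.7500 = 3782.1250
edge 6: (19.5,16)→(11,39)  cross = 19.5·39 − 11·16 = 584.5000; (r_i+r_j)·cross = 30.5·584.5000 = 17827.2500
edge 7: (11,39)→(2,30)  cross = 11·30 − 2·39 = 252.0000; (r_i+r_j)·cross = 13·252.0000 = 3276.0000
Σcross = 843.7500 → A = |Σcross|/2 = 421.8750 mm²
Σ(r_i+r_j)·cross = 27096.7500 → first moment M = |Σ|/6 = 4516.1250
R_c = M/A = 4516.1250/421.8750 = 10.7049 mm
θ = 42° = 0.733038 rad
V = θ·R_c·A = 0.733038·10.7049·421.8750 = 3310.493 mm³

Volume = 3310.493 mm³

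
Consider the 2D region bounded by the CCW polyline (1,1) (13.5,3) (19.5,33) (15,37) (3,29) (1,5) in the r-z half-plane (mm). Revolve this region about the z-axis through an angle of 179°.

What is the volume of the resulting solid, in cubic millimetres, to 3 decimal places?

Volume = 13642.596 mm³

Profile (r,z), 6 vertices: (1,1) (13.5,3) (19.5,33) (15,37) (3,29) (1,5)
edge 0: (1,1)→(13.5,3)  cross = 1·3 − 13.5·1 = -10.5000; (r_i+r_j)·cross = 14.5·-10.5000 = -152.2500
edge 1: (13.5,3)→(19.5,33)  cross = 13.5·33 − 19.5·3 = 387.0000; (r_i+r_j)·cross = 33·387.0000 = 12771.0000
edge 2: (19.5,33)→(15,37)  cross = 19.5·37 − 15·33 = 226.5000; (r_i+r_j)·cross = 34.5·226.5000 = 7814.2500
edge 3: (15,37)→(3,29)  cross = 15·29 − 3·37 = 324.0000; (r_i+r_j)·cross = 18·324.0000 = 5832.0000
edge 4: (3,29)→(1,5)  cross = 3·5 − 1·29 = -14.0000; (r_i+r_j)·cross = 4·-14.0000 = -56.0000
edge 5: (1,5)→(1,1)  cross = 1·1 − 1·5 = -4.0000; (r_i+r_j)·cross = 2·-4.0000 = -8.0000
Σcross = 909.0000 → A = |Σcross|/2 = 454.5000 mm²
Σ(r_i+r_j)·cross = 26201.0000 → first moment M = |Σ|/6 = 4366.8333
R_c = M/A = 4366.8333/454.5000 = 9.6080 mm
θ = 179° = 3.124139 rad
V = θ·R_c·A = 3.124139·9.6080·454.5000 = 13642.596 mm³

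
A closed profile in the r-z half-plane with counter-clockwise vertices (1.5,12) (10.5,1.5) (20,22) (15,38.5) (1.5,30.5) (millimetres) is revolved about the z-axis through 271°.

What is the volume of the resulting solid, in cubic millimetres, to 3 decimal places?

Profile (r,z), 5 vertices: (1.5,12) (10.5,1.5) (20,22) (15,38.5) (1.5,30.5)
edge 0: (1.5,12)→(10.5,1.5)  cross = 1.5·1.5 − 10.5·12 = -123.7500; (r_i+r_j)·cross = 12·-123.7500 = -1485.0000
edge 1: (10.5,1.5)→(20,22)  cross = 10.5·22 − 20·1.5 = 201.0000; (r_i+r_j)·cross = 30.5·201.0000 = 6130.5000
edge 2: (20,22)→(15,38.5)  cross = 20·38.5 − 15·22 = 440.0000; (r_i+r_j)·cross = 35·440.0000 = 15400.0000
edge 3: (15,38.5)→(1.5,30.5)  cross = 15·30.5 − 1.5·38.5 = 399.7500; (r_i+r_j)·cross = 16.5·399.7500 = 6595.8750
edge 4: (1.5,30.5)→(1.5,12)  cross = 1.5·12 − 1.5·30.5 = -27.7500; (r_i+r_j)·cross = 3·-27.7500 = -83.2500
Σcross = 889.2500 → A = |Σcross|/2 = 444.6250 mm²
Σ(r_i+r_j)·cross = 26558.1250 → first moment M = |Σ|/6 = 4426.3542
R_c = M/A = 4426.3542/444.6250 = 9.9553 mm
θ = 271° = 4.729842 rad
V = θ·R_c·A = 4.729842·9.9553·444.6250 = 20935.957 mm³

Volume = 20935.957 mm³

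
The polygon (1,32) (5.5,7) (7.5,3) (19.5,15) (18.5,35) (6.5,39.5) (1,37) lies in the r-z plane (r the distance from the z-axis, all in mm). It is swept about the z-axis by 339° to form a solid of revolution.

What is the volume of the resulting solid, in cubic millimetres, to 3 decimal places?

Profile (r,z), 7 vertices: (1,32) (5.5,7) (7.5,3) (19.5,15) (18.5,35) (6.5,39.5) (1,37)
edge 0: (1,32)→(5.5,7)  cross = 1·7 − 5.5·32 = -169.0000; (r_i+r_j)·cross = 6.5·-169.0000 = -1098.5000
edge 1: (5.5,7)→(7.5,3)  cross = 5.5·3 − 7.5·7 = -36.0000; (r_i+r_j)·cross = 13·-36.0000 = -468.0000
edge 2: (7.5,3)→(19.5,15)  cross = 7.5·15 − 19.5·3 = 54.0000; (r_i+r_j)·cross = 27·54.0000 = 1458.0000
edge 3: (19.5,15)→(18.5,35)  cross = 19.5·35 − 18.5·15 = 405.0000; (r_i+r_j)·cross = 38·405.0000 = 15390.0000
edge 4: (18.5,35)→(6.5,39.5)  cross = 18.5·39.5 − 6.5·35 = 503.2500; (r_i+r_j)·cross = 25·503.2500 = 12581.2500
edge 5: (6.5,39.5)→(1,37)  cross = 6.5·37 − 1·39.5 = 201.0000; (r_i+r_j)·cross = 7.5·201.0000 = 1507.5000
edge 6: (1,37)→(1,32)  cross = 1·32 − 1·37 = -5.0000; (r_i+r_j)·cross = 2·-5.0000 = -10.0000
Σcross = 953.2500 → A = |Σcross|/2 = 476.6250 mm²
Σ(r_i+r_j)·cross = 29360.2500 → first moment M = |Σ|/6 = 4893.3750
R_c = M/A = 4893.3750/476.6250 = 10.2667 mm
θ = 339° = 5.916666 rad
V = θ·R_c·A = 5.916666·10.2667·476.6250 = 28952.466 mm³

Volume = 28952.466 mm³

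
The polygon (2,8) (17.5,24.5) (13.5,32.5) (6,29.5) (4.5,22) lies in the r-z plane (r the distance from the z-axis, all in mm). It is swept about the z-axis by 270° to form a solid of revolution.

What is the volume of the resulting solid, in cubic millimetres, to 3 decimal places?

Profile (r,z), 5 vertices: (2,8) (17.5,24.5) (13.5,32.5) (6,29.5) (4.5,22)
edge 0: (2,8)→(17.5,24.5)  cross = 2·24.5 − 17.5·8 = -91.0000; (r_i+r_j)·cross = 19.5·-91.0000 = -1774.5000
edge 1: (17.5,24.5)→(13.5,32.5)  cross = 17.5·32.5 − 13.5·24.5 = 238.0000; (r_i+r_j)·cross = 31·238.0000 = 7378.0000
edge 2: (13.5,32.5)→(6,29.5)  cross = 13.5·29.5 − 6·32.5 = 203.2500; (r_i+r_j)·cross = 19.5·203.2500 = 3963.3750
edge 3: (6,29.5)→(4.5,22)  cross = 6·22 − 4.5·29.5 = -0.7500; (r_i+r_j)·cross = 10.5·-0.7500 = -7.8750
edge 4: (4.5,22)→(2,8)  cross = 4.5·8 − 2·22 = -8.0000; (r_i+r_j)·cross = 6.5·-8.0000 = -52.0000
Σcross = 341.5000 → A = |Σcross|/2 = 170.7500 mm²
Σ(r_i+r_j)·cross = 9507.0000 → first moment M = |Σ|/6 = 1584.5000
R_c = M/A = 1584.5000/170.7500 = 9.2796 mm
θ = 270° = 4.712389 rad
V = θ·R_c·A = 4.712389·9.2796·170.7500 = 7466.780 mm³

Volume = 7466.780 mm³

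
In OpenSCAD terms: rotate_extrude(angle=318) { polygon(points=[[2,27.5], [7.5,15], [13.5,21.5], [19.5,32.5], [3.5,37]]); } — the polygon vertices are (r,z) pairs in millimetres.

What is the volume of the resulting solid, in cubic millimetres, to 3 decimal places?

Volume = 11288.537 mm³

Profile (r,z), 5 vertices: (2,27.5) (7.5,15) (13.5,21.5) (19.5,32.5) (3.5,37)
edge 0: (2,27.5)→(7.5,15)  cross = 2·15 − 7.5·27.5 = -176.2500; (r_i+r_j)·cross = 9.5·-176.2500 = -1674.3750
edge 1: (7.5,15)→(13.5,21.5)  cross = 7.5·21.5 − 13.5·15 = -41.2500; (r_i+r_j)·cross = 21·-41.2500 = -866.2500
edge 2: (13.5,21.5)→(19.5,32.5)  cross = 13.5·32.5 − 19.5·21.5 = 19.5000; (r_i+r_j)·cross = 33·19.5000 = 643.5000
edge 3: (19.5,32.5)→(3.5,37)  cross = 19.5·37 − 3.5·32.5 = 607.7500; (r_i+r_j)·cross = 23·607.7500 = 13978.2500
edge 4: (3.5,37)→(2,27.5)  cross = 3.5·27.5 − 2·37 = 22.2500; (r_i+r_j)·cross = 5.5·22.2500 = 122.3750
Σcross = 432.0000 → A = |Σcross|/2 = 216.0000 mm²
Σ(r_i+r_j)·cross = 12203.5000 → first moment M = |Σ|/6 = 2033.9167
R_c = M/A = 2033.9167/216.0000 = 9.4163 mm
θ = 318° = 5.550147 rad
V = θ·R_c·A = 5.550147·9.4163·216.0000 = 11288.537 mm³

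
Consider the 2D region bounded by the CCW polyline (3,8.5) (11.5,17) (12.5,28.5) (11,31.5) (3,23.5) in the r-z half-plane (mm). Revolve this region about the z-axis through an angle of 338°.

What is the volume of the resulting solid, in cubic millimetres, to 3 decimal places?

Profile (r,z), 5 vertices: (3,8.5) (11.5,17) (12.5,28.5) (11,31.5) (3,23.5)
edge 0: (3,8.5)→(11.5,17)  cross = 3·17 − 11.5·8.5 = -46.7500; (r_i+r_j)·cross = 14.5·-46.7500 = -677.8750
edge 1: (11.5,17)→(12.5,28.5)  cross = 11.5·28.5 − 12.5·17 = 115.2500; (r_i+r_j)·cross = 24·115.2500 = 2766.0000
edge 2: (12.5,28.5)→(11,31.5)  cross = 12.5·31.5 − 11·28.5 = 80.2500; (r_i+r_j)·cross = 23.5·80.2500 = 1885.8750
edge 3: (11,31.5)→(3,23.5)  cross = 11·23.5 − 3·31.5 = 164.0000; (r_i+r_j)·cross = 14·164.0000 = 2296.0000
edge 4: (3,23.5)→(3,8.5)  cross = 3·8.5 − 3·23.5 = -45.0000; (r_i+r_j)·cross = 6·-45.0000 = -270.0000
Σcross = 267.7500 → A = |Σcross|/2 = 133.8750 mm²
Σ(r_i+r_j)·cross = 6000.0000 → first moment M = |Σ|/6 = 1000.0000
R_c = M/A = 1000.0000/133.8750 = 7.4697 mm
θ = 338° = 5.899213 rad
V = θ·R_c·A = 5.899213·7.4697·133.8750 = 5899.213 mm³

Volume = 5899.213 mm³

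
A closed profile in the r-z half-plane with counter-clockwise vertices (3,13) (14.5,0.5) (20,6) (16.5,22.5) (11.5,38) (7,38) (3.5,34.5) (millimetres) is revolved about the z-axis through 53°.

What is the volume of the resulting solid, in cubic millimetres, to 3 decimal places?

Profile (r,z), 7 vertices: (3,13) (14.5,0.5) (20,6) (16.5,22.5) (11.5,38) (7,38) (3.5,34.5)
edge 0: (3,13)→(14.5,0.5)  cross = 3·0.5 − 14.5·13 = -187.0000; (r_i+r_j)·cross = 17.5·-187.0000 = -3272.5000
edge 1: (14.5,0.5)→(20,6)  cross = 14.5·6 − 20·0.5 = 77.0000; (r_i+r_j)·cross = 34.5·77.0000 = 2656.5000
edge 2: (20,6)→(16.5,22.5)  cross = 20·22.5 − 16.5·6 = 351.0000; (r_i+r_j)·cross = 36.5·351.0000 = 12811.5000
edge 3: (16.5,22.5)→(11.5,38)  cross = 16.5·38 − 11.5·22.5 = 368.2500; (r_i+r_j)·cross = 28·368.2500 = 10311.0000
edge 4: (11.5,38)→(7,38)  cross = 11.5·38 − 7·38 = 171.0000; (r_i+r_j)·cross = 18.5·171.0000 = 3163.5000
edge 5: (7,38)→(3.5,34.5)  cross = 7·34.5 − 3.5·38 = 108.5000; (r_i+r_j)·cross = 10.5·108.5000 = 1139.2500
edge 6: (3.5,34.5)→(3,13)  cross = 3.5·13 − 3·34.5 = -58.0000; (r_i+r_j)·cross = 6.5·-58.0000 = -377.0000
Σcross = 830.7500 → A = |Σcross|/2 = 415.3750 mm²
Σ(r_i+r_j)·cross = 26432.2500 → first moment M = |Σ|/6 = 4405.3750
R_c = M/A = 4405.3750/415.3750 = 10.6058 mm
θ = 53° = 0.925025 rad
V = θ·R_c·A = 0.925025·10.6058·415.3750 = 4075.080 mm³

Volume = 4075.080 mm³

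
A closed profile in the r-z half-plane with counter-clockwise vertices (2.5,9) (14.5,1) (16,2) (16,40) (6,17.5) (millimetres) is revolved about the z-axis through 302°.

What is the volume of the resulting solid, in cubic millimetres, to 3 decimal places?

Volume = 16378.096 mm³

Profile (r,z), 5 vertices: (2.5,9) (14.5,1) (16,2) (16,40) (6,17.5)
edge 0: (2.5,9)→(14.5,1)  cross = 2.5·1 − 14.5·9 = -128.0000; (r_i+r_j)·cross = 17·-128.0000 = -2176.0000
edge 1: (14.5,1)→(16,2)  cross = 14.5·2 − 16·1 = 13.0000; (r_i+r_j)·cross = 30.5·13.0000 = 396.5000
edge 2: (16,2)→(16,40)  cross = 16·40 − 16·2 = 608.0000; (r_i+r_j)·cross = 32·608.0000 = 19456.0000
edge 3: (16,40)→(6,17.5)  cross = 16·17.5 − 6·40 = 40.0000; (r_i+r_j)·cross = 22·40.0000 = 880.0000
edge 4: (6,17.5)→(2.5,9)  cross = 6·9 − 2.5·17.5 = 10.2500; (r_i+r_j)·cross = 8.5·10.2500 = 87.1250
Σcross = 543.2500 → A = |Σcross|/2 = 271.6250 mm²
Σ(r_i+r_j)·cross = 18643.6250 → first moment M = |Σ|/6 = 3107.2708
R_c = M/A = 3107.2708/271.6250 = 11.4396 mm
θ = 302° = 5.270894 rad
V = θ·R_c·A = 5.270894·11.4396·271.6250 = 16378.096 mm³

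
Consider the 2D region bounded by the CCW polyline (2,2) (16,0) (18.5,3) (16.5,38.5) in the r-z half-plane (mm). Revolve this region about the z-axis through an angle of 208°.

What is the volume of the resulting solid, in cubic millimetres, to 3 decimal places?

Volume = 14195.775 mm³

Profile (r,z), 4 vertices: (2,2) (16,0) (18.5,3) (16.5,38.5)
edge 0: (2,2)→(16,0)  cross = 2·0 − 16·2 = -32.0000; (r_i+r_j)·cross = 18·-32.0000 = -576.0000
edge 1: (16,0)→(18.5,3)  cross = 16·3 − 18.5·0 = 48.0000; (r_i+r_j)·cross = 34.5·48.0000 = 1656.0000
edge 2: (18.5,3)→(16.5,38.5)  cross = 18.5·38.5 − 16.5·3 = 662.7500; (r_i+r_j)·cross = 35·662.7500 = 23196.2500
edge 3: (16.5,38.5)→(2,2)  cross = 16.5·2 − 2·38.5 = -44.0000; (r_i+r_j)·cross = 18.5·-44.0000 = -814.0000
Σcross = 634.7500 → A = |Σcross|/2 = 317.3750 mm²
Σ(r_i+r_j)·cross = 23462.2500 → first moment M = |Σ|/6 = 3910.3750
R_c = M/A = 3910.3750/317.3750 = 12.3210 mm
θ = 208° = 3.630285 rad
V = θ·R_c·A = 3.630285·12.3210·317.3750 = 14195.775 mm³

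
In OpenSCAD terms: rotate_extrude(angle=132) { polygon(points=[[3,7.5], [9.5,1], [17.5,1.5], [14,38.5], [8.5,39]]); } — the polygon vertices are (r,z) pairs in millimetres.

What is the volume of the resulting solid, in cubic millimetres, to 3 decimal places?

Volume = 9188.556 mm³

Profile (r,z), 5 vertices: (3,7.5) (9.5,1) (17.5,1.5) (14,38.5) (8.5,39)
edge 0: (3,7.5)→(9.5,1)  cross = 3·1 − 9.5·7.5 = -68.2500; (r_i+r_j)·cross = 12.5·-68.2500 = -853.1250
edge 1: (9.5,1)→(17.5,1.5)  cross = 9.5·1.5 − 17.5·1 = -3.2500; (r_i+r_j)·cross = 27·-3.2500 = -87.7500
edge 2: (17.5,1.5)→(14,38.5)  cross = 17.5·38.5 − 14·1.5 = 652.7500; (r_i+r_j)·cross = 31.5·652.7500 = 20561.6250
edge 3: (14,38.5)→(8.5,39)  cross = 14·39 − 8.5·38.5 = 218.7500; (r_i+r_j)·cross = 22.5·218.7500 = 4921.8750
edge 4: (8.5,39)→(3,7.5)  cross = 8.5·7.5 − 3·39 = -53.2500; (r_i+r_j)·cross = 11.5·-53.2500 = -612.3750
Σcross = 746.7500 → A = |Σcross|/2 = 373.3750 mm²
Σ(r_i+r_j)·cross = 23930.2500 → first moment M = |Σ|/6 = 3988.3750
R_c = M/A = 3988.3750/373.3750 = 10.6820 mm
θ = 132° = 2.303835 rad
V = θ·R_c·A = 2.303835·10.6820·373.3750 = 9188.556 mm³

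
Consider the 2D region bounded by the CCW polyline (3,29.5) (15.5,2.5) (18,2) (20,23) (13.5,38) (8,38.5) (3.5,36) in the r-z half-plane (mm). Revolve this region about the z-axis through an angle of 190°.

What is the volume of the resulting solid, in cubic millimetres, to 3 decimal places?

Profile (r,z), 7 vertices: (3,29.5) (15.5,2.5) (18,2) (20,23) (13.5,38) (8,38.5) (3.5,36)
edge 0: (3,29.5)→(15.5,2.5)  cross = 3·2.5 − 15.5·29.5 = -449.7500; (r_i+r_j)·cross = 18.5·-449.7500 = -8320.3750
edge 1: (15.5,2.5)→(18,2)  cross = 15.5·2 − 18·2.5 = -14.0000; (r_i+r_j)·cross = 33.5·-14.0000 = -469.0000
edge 2: (18,2)→(20,23)  cross = 18·23 − 20·2 = 374.0000; (r_i+r_j)·cross = 38·374.0000 = 14212.0000
edge 3: (20,23)→(13.5,38)  cross = 20·38 − 13.5·23 = 449.5000; (r_i+r_j)·cross = 33.5·449.5000 = 15058.2500
edge 4: (13.5,38)→(8,38.5)  cross = 13.5·38.5 − 8·38 = 215.7500; (r_i+r_j)·cross = 21.5·215.7500 = 4638.6250
edge 5: (8,38.5)→(3.5,36)  cross = 8·36 − 3.5·38.5 = 153.2500; (r_i+r_j)·cross = 11.5·153.2500 = 1762.3750
edge 6: (3.5,36)→(3,29.5)  cross = 3.5·29.5 − 3·36 = -4.7500; (r_i+r_j)·cross = 6.5·-4.7500 = -30.8750
Σcross = 724.0000 → A = |Σcross|/2 = 362.0000 mm²
Σ(r_i+r_j)·cross = 26851.0000 → first moment M = |Σ|/6 = 4475.1667
R_c = M/A = 4475.1667/362.0000 = 12.3623 mm
θ = 190° = 3.316126 rad
V = θ·R_c·A = 3.316126·12.3623·362.0000 = 14840.215 mm³

Volume = 14840.215 mm³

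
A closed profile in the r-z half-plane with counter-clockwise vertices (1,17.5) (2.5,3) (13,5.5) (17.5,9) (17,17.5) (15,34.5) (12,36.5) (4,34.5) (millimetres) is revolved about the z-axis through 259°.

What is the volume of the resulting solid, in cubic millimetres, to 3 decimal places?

Volume = 17949.013 mm³

Profile (r,z), 8 vertices: (1,17.5) (2.5,3) (13,5.5) (17.5,9) (17,17.5) (15,34.5) (12,36.5) (4,34.5)
edge 0: (1,17.5)→(2.5,3)  cross = 1·3 − 2.5·17.5 = -40.7500; (r_i+r_j)·cross = 3.5·-40.7500 = -142.6250
edge 1: (2.5,3)→(13,5.5)  cross = 2.5·5.5 − 13·3 = -25.2500; (r_i+r_j)·cross = 15.5·-25.2500 = -391.3750
edge 2: (13,5.5)→(17.5,9)  cross = 13·9 − 17.5·5.5 = 20.7500; (r_i+r_j)·cross = 30.5·20.7500 = 632.8750
edge 3: (17.5,9)→(17,17.5)  cross = 17.5·17.5 − 17·9 = 153.2500; (r_i+r_j)·cross = 34.5·153.2500 = 5287.1250
edge 4: (17,17.5)→(15,34.5)  cross = 17·34.5 − 15·17.5 = 324.0000; (r_i+r_j)·cross = 32·324.0000 = 10368.0000
edge 5: (15,34.5)→(12,36.5)  cross = 15·36.5 − 12·34.5 = 133.5000; (r_i+r_j)·cross = 27·133.5000 = 3604.5000
edge 6: (12,36.5)→(4,34.5)  cross = 12·34.5 − 4·36.5 = 268.0000; (r_i+r_j)·cross = 16·268.0000 = 4288.0000
edge 7: (4,34.5)→(1,17.5)  cross = 4·17.5 − 1·34.5 = 35.5000; (r_i+r_j)·cross = 5·35.5000 = 177.5000
Σcross = 869.0000 → A = |Σcross|/2 = 434.5000 mm²
Σ(r_i+r_j)·cross = 23824.0000 → first moment M = |Σ|/6 = 3970.6667
R_c = M/A = 3970.6667/434.5000 = 9.1385 mm
θ = 259° = 4.520403 rad
V = θ·R_c·A = 4.520403·9.1385·434.5000 = 17949.013 mm³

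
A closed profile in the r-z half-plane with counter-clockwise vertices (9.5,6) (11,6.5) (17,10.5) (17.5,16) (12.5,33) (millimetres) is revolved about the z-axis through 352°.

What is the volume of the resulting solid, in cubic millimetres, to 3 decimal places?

Volume = 9395.038 mm³

Profile (r,z), 5 vertices: (9.5,6) (11,6.5) (17,10.5) (17.5,16) (12.5,33)
edge 0: (9.5,6)→(11,6.5)  cross = 9.5·6.5 − 11·6 = -4.2500; (r_i+r_j)·cross = 20.5·-4.2500 = -87.1250
edge 1: (11,6.5)→(17,10.5)  cross = 11·10.5 − 17·6.5 = 5.0000; (r_i+r_j)·cross = 28·5.0000 = 140.0000
edge 2: (17,10.5)→(17.5,16)  cross = 17·16 − 17.5·10.5 = 88.2500; (r_i+r_j)·cross = 34.5·88.2500 = 3044.6250
edge 3: (17.5,16)→(12.5,33)  cross = 17.5·33 − 12.5·16 = 377.5000; (r_i+r_j)·cross = 30·377.5000 = 11325.0000
edge 4: (12.5,33)→(9.5,6)  cross = 12.5·6 − 9.5·33 = -238.5000; (r_i+r_j)·cross = 22·-238.5000 = -5247.0000
Σcross = 228.0000 → A = |Σcross|/2 = 114.0000 mm²
Σ(r_i+r_j)·cross = 9175.5000 → first moment M = |Σ|/6 = 1529.2500
R_c = M/A = 1529.2500/114.0000 = 13.4145 mm
θ = 352° = 6.143559 rad
V = θ·R_c·A = 6.143559·13.4145·114.0000 = 9395.038 mm³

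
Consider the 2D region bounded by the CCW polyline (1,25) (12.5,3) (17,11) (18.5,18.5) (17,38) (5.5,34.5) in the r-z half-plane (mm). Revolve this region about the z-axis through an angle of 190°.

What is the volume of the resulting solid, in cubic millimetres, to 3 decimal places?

Profile (r,z), 6 vertices: (1,25) (12.5,3) (17,11) (18.5,18.5) (17,38) (5.5,34.5)
edge 0: (1,25)→(12.5,3)  cross = 1·3 − 12.5·25 = -309.5000; (r_i+r_j)·cross = 13.5·-309.5000 = -4178.2500
edge 1: (12.5,3)→(17,11)  cross = 12.5·11 − 17·3 = 86.5000; (r_i+r_j)·cross = 29.5·86.5000 = 2551.7500
edge 2: (17,11)→(18.5,18.5)  cross = 17·18.5 − 18.5·11 = 111.0000; (r_i+r_j)·cross = 35.5·111.0000 = 3940.5000
edge 3: (18.5,18.5)→(17,38)  cross = 18.5·38 − 17·18.5 = 388.5000; (r_i+r_j)·cross = 35.5·388.5000 = 13791.7500
edge 4: (17,38)→(5.5,34.5)  cross = 17·34.5 − 5.5·38 = 377.5000; (r_i+r_j)·cross = 22.5·377.5000 = 8493.7500
edge 5: (5.5,34.5)→(1,25)  cross = 5.5·25 − 1·34.5 = 103.0000; (r_i+r_j)·cross = 6.5·103.0000 = 669.5000
Σcross = 757.0000 → A = |Σcross|/2 = 378.5000 mm²
Σ(r_i+r_j)·cross = 25269.0000 → first moment M = |Σ|/6 = 4211.5000
R_c = M/A = 4211.5000/378.5000 = 11.1268 mm
θ = 190° = 3.316126 rad
V = θ·R_c·A = 3.316126·11.1268·378.5000 = 13965.863 mm³

Volume = 13965.863 mm³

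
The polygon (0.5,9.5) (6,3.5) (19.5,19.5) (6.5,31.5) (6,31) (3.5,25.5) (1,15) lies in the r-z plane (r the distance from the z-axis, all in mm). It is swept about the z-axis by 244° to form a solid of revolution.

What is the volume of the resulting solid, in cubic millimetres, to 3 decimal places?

Profile (r,z), 7 vertices: (0.5,9.5) (6,3.5) (19.5,19.5) (6.5,31.5) (6,31) (3.5,25.5) (1,15)
edge 0: (0.5,9.5)→(6,3.5)  cross = 0.5·3.5 − 6·9.5 = -55.2500; (r_i+r_j)·cross = 6.5·-55.2500 = -359.1250
edge 1: (6,3.5)→(19.5,19.5)  cross = 6·19.5 − 19.5·3.5 = 48.7500; (r_i+r_j)·cross = 25.5·48.7500 = 1243.1250
edge 2: (19.5,19.5)→(6.5,31.5)  cross = 19.5·31.5 − 6.5·19.5 = 487.5000; (r_i+r_j)·cross = 26·487.5000 = 12675.0000
edge 3: (6.5,31.5)→(6,31)  cross = 6.5·31 − 6·31.5 = 12.5000; (r_i+r_j)·cross = 12.5·12.5000 = 156.2500
edge 4: (6,31)→(3.5,25.5)  cross = 6·25.5 − 3.5·31 = 44.5000; (r_i+r_j)·cross = 9.5·44.5000 = 422.7500
edge 5: (3.5,25.5)→(1,15)  cross = 3.5·15 − 1·25.5 = 27.0000; (r_i+r_j)·cross = 4.5·27.0000 = 121.5000
edge 6: (1,15)→(0.5,9.5)  cross = 1·9.5 − 0.5·15 = 2.0000; (r_i+r_j)·cross = 1.5·2.0000 = 3.0000
Σcross = 567.0000 → A = |Σcross|/2 = 283.5000 mm²
Σ(r_i+r_j)·cross = 14262.5000 → first moment M = |Σ|/6 = 2377.0833
R_c = M/A = 2377.0833/283.5000 = 8.3848 mm
θ = 244° = 4.258603 rad
V = θ·R_c·A = 4.258603·8.3848·283.5000 = 10123.055 mm³

Volume = 10123.055 mm³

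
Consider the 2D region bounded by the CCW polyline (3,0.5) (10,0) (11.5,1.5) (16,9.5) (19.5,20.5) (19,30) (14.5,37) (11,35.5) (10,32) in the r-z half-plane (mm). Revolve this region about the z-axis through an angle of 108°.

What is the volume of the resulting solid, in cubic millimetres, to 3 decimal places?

Profile (r,z), 9 vertices: (3,0.5) (10,0) (11.5,1.5) (16,9.5) (19.5,20.5) (19,30) (14.5,37) (11,35.5) (10,32)
edge 0: (3,0.5)→(10,0)  cross = 3·0 − 10·0.5 = -5.0000; (r_i+r_j)·cross = 13·-5.0000 = -65.0000
edge 1: (10,0)→(11.5,1.5)  cross = 10·1.5 − 11.5·0 = 15.0000; (r_i+r_j)·cross = 21.5·15.0000 = 322.5000
edge 2: (11.5,1.5)→(16,9.5)  cross = 11.5·9.5 − 16·1.5 = 85.2500; (r_i+r_j)·cross = 27.5·85.2500 = 2344.3750
edge 3: (16,9.5)→(19.5,20.5)  cross = 16·20.5 − 19.5·9.5 = 142.7500; (r_i+r_j)·cross = 35.5·142.7500 = 5067.6250
edge 4: (19.5,20.5)→(19,30)  cross = 19.5·30 − 19·20.5 = 195.5000; (r_i+r_j)·cross = 38.5·195.5000 = 7526.7500
edge 5: (19,30)→(14.5,37)  cross = 19·37 − 14.5·30 = 268.0000; (r_i+r_j)·cross = 33.5·268.0000 = 8978.0000
edge 6: (14.5,37)→(11,35.5)  cross = 14.5·35.5 − 11·37 = 107.7500; (r_i+r_j)·cross = 25.5·107.7500 = 2747.6250
edge 7: (11,35.5)→(10,32)  cross = 11·32 − 10·35.5 = -3.0000; (r_i+r_j)·cross = 21·-3.0000 = -63.0000
edge 8: (10,32)→(3,0.5)  cross = 10·0.5 − 3·32 = -91.0000; (r_i+r_j)·cross = 13·-91.0000 = -1183.0000
Σcross = 715.2500 → A = |Σcross|/2 = 357.6250 mm²
Σ(r_i+r_j)·cross = 25675.8750 → first moment M = |Σ|/6 = 4279.3125
R_c = M/A = 4279.3125/357.6250 = 11.9659 mm
θ = 108° = 1.884956 rad
V = θ·R_c·A = 1.884956·11.9659·357.6250 = 8066.314 mm³

Volume = 8066.314 mm³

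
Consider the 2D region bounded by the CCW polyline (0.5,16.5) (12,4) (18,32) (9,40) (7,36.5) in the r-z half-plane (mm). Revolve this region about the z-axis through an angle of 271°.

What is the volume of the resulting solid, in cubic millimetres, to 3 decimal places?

Profile (r,z), 5 vertices: (0.5,16.5) (12,4) (18,32) (9,40) (7,36.5)
edge 0: (0.5,16.5)→(12,4)  cross = 0.5·4 − 12·16.5 = -196.0000; (r_i+r_j)·cross = 12.5·-196.0000 = -2450.0000
edge 1: (12,4)→(18,32)  cross = 12·32 − 18·4 = 312.0000; (r_i+r_j)·cross = 30·312.0000 = 9360.0000
edge 2: (18,32)→(9,40)  cross = 18·40 − 9·32 = 432.0000; (r_i+r_j)·cross = 27·432.0000 = 11664.0000
edge 3: (9,40)→(7,36.5)  cross = 9·36.5 − 7·40 = 48.5000; (r_i+r_j)·cross = 16·48.5000 = 776.0000
edge 4: (7,36.5)→(0.5,16.5)  cross = 7·16.5 − 0.5·36.5 = 97.2500; (r_i+r_j)·cross = 7.5·97.2500 = 729.3750
Σcross = 693.7500 → A = |Σcross|/2 = 346.8750 mm²
Σ(r_i+r_j)·cross = 20079.3750 → first moment M = |Σ|/6 = 3346.5625
R_c = M/A = 3346.5625/346.8750 = 9.6477 mm
θ = 271° = 4.729842 rad
V = θ·R_c·A = 4.729842·9.6477·346.8750 = 15828.713 mm³

Volume = 15828.713 mm³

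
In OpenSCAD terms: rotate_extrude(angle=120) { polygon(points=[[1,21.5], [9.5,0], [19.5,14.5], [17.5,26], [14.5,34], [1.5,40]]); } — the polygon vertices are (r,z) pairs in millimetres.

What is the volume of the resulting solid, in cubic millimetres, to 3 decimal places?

Volume = 9299.463 mm³

Profile (r,z), 6 vertices: (1,21.5) (9.5,0) (19.5,14.5) (17.5,26) (14.5,34) (1.5,40)
edge 0: (1,21.5)→(9.5,0)  cross = 1·0 − 9.5·21.5 = -204.2500; (r_i+r_j)·cross = 10.5·-204.2500 = -2144.6250
edge 1: (9.5,0)→(19.5,14.5)  cross = 9.5·14.5 − 19.5·0 = 137.7500; (r_i+r_j)·cross = 29·137.7500 = 3994.7500
edge 2: (19.5,14.5)→(17.5,26)  cross = 19.5·26 − 17.5·14.5 = 253.2500; (r_i+r_j)·cross = 37·253.2500 = 9370.2500
edge 3: (17.5,26)→(14.5,34)  cross = 17.5·34 − 14.5·26 = 218.0000; (r_i+r_j)·cross = 32·218.0000 = 6976.0000
edge 4: (14.5,34)→(1.5,40)  cross = 14.5·40 − 1.5·34 = 529.0000; (r_i+r_j)·cross = 16·529.0000 = 8464.0000
edge 5: (1.5,40)→(1,21.5)  cross = 1.5·21.5 − 1·40 = -7.7500; (r_i+r_j)·cross = 2.5·-7.7500 = -19.3750
Σcross = 926.0000 → A = |Σcross|/2 = 463.0000 mm²
Σ(r_i+r_j)·cross = 26641.0000 → first moment M = |Σ|/6 = 4440.1667
R_c = M/A = 4440.1667/463.0000 = 9.5900 mm
θ = 120° = 2.094395 rad
V = θ·R_c·A = 2.094395·9.5900·463.0000 = 9299.463 mm³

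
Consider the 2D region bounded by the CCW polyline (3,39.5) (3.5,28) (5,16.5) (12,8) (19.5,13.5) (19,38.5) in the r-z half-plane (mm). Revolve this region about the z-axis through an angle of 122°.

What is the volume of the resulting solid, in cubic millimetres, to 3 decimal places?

Volume = 10451.278 mm³

Profile (r,z), 6 vertices: (3,39.5) (3.5,28) (5,16.5) (12,8) (19.5,13.5) (19,38.5)
edge 0: (3,39.5)→(3.5,28)  cross = 3·28 − 3.5·39.5 = -54.2500; (r_i+r_j)·cross = 6.5·-54.2500 = -352.6250
edge 1: (3.5,28)→(5,16.5)  cross = 3.5·16.5 − 5·28 = -82.2500; (r_i+r_j)·cross = 8.5·-82.2500 = -699.1250
edge 2: (5,16.5)→(12,8)  cross = 5·8 − 12·16.5 = -158.0000; (r_i+r_j)·cross = 17·-158.0000 = -2686.0000
edge 3: (12,8)→(19.5,13.5)  cross = 12·13.5 − 19.5·8 = 6.0000; (r_i+r_j)·cross = 31.5·6.0000 = 189.0000
edge 4: (19.5,13.5)→(19,38.5)  cross = 19.5·38.5 − 19·13.5 = 494.2500; (r_i+r_j)·cross = 38.5·494.2500 = 19028.6250
edge 5: (19,38.5)→(3,39.5)  cross = 19·39.5 − 3·38.5 = 635.0000; (r_i+r_j)·cross = 22·635.0000 = 13970.0000
Σcross = 840.7500 → A = |Σcross|/2 = 420.3750 mm²
Σ(r_i+r_j)·cross = 29449.8750 → first moment M = |Σ|/6 = 4908.3125
R_c = M/A = 4908.3125/420.3750 = 11.6760 mm
θ = 122° = 2.129302 rad
V = θ·R_c·A = 2.129302·11.6760·420.3750 = 10451.278 mm³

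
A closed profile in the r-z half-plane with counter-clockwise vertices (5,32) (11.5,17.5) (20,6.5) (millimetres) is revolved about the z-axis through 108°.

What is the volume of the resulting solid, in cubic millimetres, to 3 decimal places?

Volume = 593.408 mm³

Profile (r,z), 3 vertices: (5,32) (11.5,17.5) (20,6.5)
edge 0: (5,32)→(11.5,17.5)  cross = 5·17.5 − 11.5·32 = -280.5000; (r_i+r_j)·cross = 16.5·-280.5000 = -4628.2500
edge 1: (11.5,17.5)→(20,6.5)  cross = 11.5·6.5 − 20·17.5 = -275.2500; (r_i+r_j)·cross = 31.5·-275.2500 = -8670.3750
edge 2: (20,6.5)→(5,32)  cross = 20·32 − 5·6.5 = 607.5000; (r_i+r_j)·cross = 25·607.5000 = 15187.5000
Σcross = 51.7500 → A = |Σcross|/2 = 25.8750 mm²
Σ(r_i+r_j)·cross = 1888.8750 → first moment M = |Σ|/6 = 314.8125
R_c = M/A = 314.8125/25.8750 = 12.1667 mm
θ = 108° = 1.884956 rad
V = θ·R_c·A = 1.884956·12.1667·25.8750 = 593.408 mm³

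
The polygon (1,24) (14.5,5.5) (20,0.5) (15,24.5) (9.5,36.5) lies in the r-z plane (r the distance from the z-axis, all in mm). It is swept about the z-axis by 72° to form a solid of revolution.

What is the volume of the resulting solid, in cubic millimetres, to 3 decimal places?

Profile (r,z), 5 vertices: (1,24) (14.5,5.5) (20,0.5) (15,24.5) (9.5,36.5)
edge 0: (1,24)→(14.5,5.5)  cross = 1·5.5 − 14.5·24 = -342.5000; (r_i+r_j)·cross = 15.5·-342.5000 = -5308.7500
edge 1: (14.5,5.5)→(20,0.5)  cross = 14.5·0.5 − 20·5.5 = -102.7500; (r_i+r_j)·cross = 34.5·-102.7500 = -3544.8750
edge 2: (20,0.5)→(15,24.5)  cross = 20·24.5 − 15·0.5 = 482.5000; (r_i+r_j)·cross = 35·482.5000 = 16887.5000
edge 3: (15,24.5)→(9.5,36.5)  cross = 15·36.5 − 9.5·24.5 = 314.7500; (r_i+r_j)·cross = 24.5·314.7500 = 7711.3750
edge 4: (9.5,36.5)→(1,24)  cross = 9.5·24 − 1·36.5 = 191.5000; (r_i+r_j)·cross = 10.5·191.5000 = 2010.7500
Σcross = 543.5000 → A = |Σcross|/2 = 271.7500 mm²
Σ(r_i+r_j)·cross = 17756.0000 → first moment M = |Σ|/6 = 2959.3333
R_c = M/A = 2959.3333/271.7500 = 10.8899 mm
θ = 72° = 1.256637 rad
V = θ·R_c·A = 1.256637·10.8899·271.7500 = 3718.808 mm³

Volume = 3718.808 mm³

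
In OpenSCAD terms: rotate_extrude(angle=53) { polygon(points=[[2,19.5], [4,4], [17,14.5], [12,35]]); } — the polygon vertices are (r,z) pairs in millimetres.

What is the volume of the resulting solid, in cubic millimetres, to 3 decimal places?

Volume = 2139.119 mm³

Profile (r,z), 4 vertices: (2,19.5) (4,4) (17,14.5) (12,35)
edge 0: (2,19.5)→(4,4)  cross = 2·4 − 4·19.5 = -70.0000; (r_i+r_j)·cross = 6·-70.0000 = -420.0000
edge 1: (4,4)→(17,14.5)  cross = 4·14.5 − 17·4 = -10.0000; (r_i+r_j)·cross = 21·-10.0000 = -210.0000
edge 2: (17,14.5)→(12,35)  cross = 17·35 − 12·14.5 = 421.0000; (r_i+r_j)·cross = 29·421.0000 = 12209.0000
edge 3: (12,35)→(2,19.5)  cross = 12·19.5 − 2·35 = 164.0000; (r_i+r_j)·cross = 14·164.0000 = 2296.0000
Σcross = 505.0000 → A = |Σcross|/2 = 252.5000 mm²
Σ(r_i+r_j)·cross = 13875.0000 → first moment M = |Σ|/6 = 2312.5000
R_c = M/A = 2312.5000/252.5000 = 9.1584 mm
θ = 53° = 0.925025 rad
V = θ·R_c·A = 0.925025·9.1584·252.5000 = 2139.119 mm³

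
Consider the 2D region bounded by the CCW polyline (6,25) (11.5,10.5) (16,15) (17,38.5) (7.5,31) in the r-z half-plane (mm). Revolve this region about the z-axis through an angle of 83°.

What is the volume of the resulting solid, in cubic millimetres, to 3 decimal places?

Volume = 3371.761 mm³

Profile (r,z), 5 vertices: (6,25) (11.5,10.5) (16,15) (17,38.5) (7.5,31)
edge 0: (6,25)→(11.5,10.5)  cross = 6·10.5 − 11.5·25 = -224.5000; (r_i+r_j)·cross = 17.5·-224.5000 = -3928.7500
edge 1: (11.5,10.5)→(16,15)  cross = 11.5·15 − 16·10.5 = 4.5000; (r_i+r_j)·cross = 27.5·4.5000 = 123.7500
edge 2: (16,15)→(17,38.5)  cross = 16·38.5 − 17·15 = 361.0000; (r_i+r_j)·cross = 33·361.0000 = 11913.0000
edge 3: (17,38.5)→(7.5,31)  cross = 17·31 − 7.5·38.5 = 238.2500; (r_i+r_j)·cross = 24.5·238.2500 = 5837.1250
edge 4: (7.5,31)→(6,25)  cross = 7.5·25 − 6·31 = 1.5000; (r_i+r_j)·cross = 13.5·1.5000 = 20.2500
Σcross = 380.7500 → A = |Σcross|/2 = 190.3750 mm²
Σ(r_i+r_j)·cross = 13965.3750 → first moment M = |Σ|/6 = 2327.5625
R_c = M/A = 2327.5625/190.3750 = 12.2262 mm
θ = 83° = 1.448623 rad
V = θ·R_c·A = 1.448623·12.2262·190.3750 = 3371.761 mm³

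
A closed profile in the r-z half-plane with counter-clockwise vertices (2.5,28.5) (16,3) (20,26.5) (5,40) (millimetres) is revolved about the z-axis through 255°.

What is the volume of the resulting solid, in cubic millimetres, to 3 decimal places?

Profile (r,z), 4 vertices: (2.5,28.5) (16,3) (20,26.5) (5,40)
edge 0: (2.5,28.5)→(16,3)  cross = 2.5·3 − 16·28.5 = -448.5000; (r_i+r_j)·cross = 18.5·-448.5000 = -8297.2500
edge 1: (16,3)→(20,26.5)  cross = 16·26.5 − 20·3 = 364.0000; (r_i+r_j)·cross = 36·364.0000 = 13104.0000
edge 2: (20,26.5)→(5,40)  cross = 20·40 − 5·26.5 = 667.5000; (r_i+r_j)·cross = 25·667.5000 = 16687.5000
edge 3: (5,40)→(2.5,28.5)  cross = 5·28.5 − 2.5·40 = 42.5000; (r_i+r_j)·cross = 7.5·42.5000 = 318.7500
Σcross = 625.5000 → A = |Σcross|/2 = 312.7500 mm²
Σ(r_i+r_j)·cross = 21813.0000 → first moment M = |Σ|/6 = 3635.5000
R_c = M/A = 3635.5000/312.7500 = 11.6243 mm
θ = 255° = 4.450590 rad
V = θ·R_c·A = 4.450590·11.6243·312.7500 = 16180.118 mm³

Volume = 16180.118 mm³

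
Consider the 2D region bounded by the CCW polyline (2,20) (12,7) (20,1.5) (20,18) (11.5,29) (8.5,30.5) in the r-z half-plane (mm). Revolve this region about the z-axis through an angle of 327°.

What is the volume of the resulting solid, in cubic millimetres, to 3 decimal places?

Profile (r,z), 6 vertices: (2,20) (12,7) (20,1.5) (20,18) (11.5,29) (8.5,30.5)
edge 0: (2,20)→(12,7)  cross = 2·7 − 12·20 = -226.0000; (r_i+r_j)·cross = 14·-226.0000 = -3164.0000
edge 1: (12,7)→(20,1.5)  cross = 12·1.5 − 20·7 = -122.0000; (r_i+r_j)·cross = 32·-122.0000 = -3904.0000
edge 2: (20,1.5)→(20,18)  cross = 20·18 − 20·1.5 = 330.0000; (r_i+r_j)·cross = 40·330.0000 = 13200.0000
edge 3: (20,18)→(11.5,29)  cross = 20·29 − 11.5·18 = 373.0000; (r_i+r_j)·cross = 31.5·373.0000 = 11749.5000
edge 4: (11.5,29)→(8.5,30.5)  cross = 11.5·30.5 − 8.5·29 = 104.2500; (r_i+r_j)·cross = 20·104.2500 = 2085.0000
edge 5: (8.5,30.5)→(2,20)  cross = 8.5·20 − 2·30.5 = 109.0000; (r_i+r_j)·cross = 10.5·109.0000 = 1144.5000
Σcross = 568.2500 → A = |Σcross|/2 = 284.1250 mm²
Σ(r_i+r_j)·cross = 21111.0000 → first moment M = |Σ|/6 = 3518.5000
R_c = M/A = 3518.5000/284.1250 = 12.3836 mm
θ = 327° = 5.707227 rad
V = θ·R_c·A = 5.707227·12.3836·284.1250 = 20080.877 mm³

Volume = 20080.877 mm³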